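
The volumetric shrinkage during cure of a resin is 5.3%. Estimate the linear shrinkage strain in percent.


Linear shrinkage ≈ vol_shrink/3 = 5.3/3 = 1.767%

1.767%


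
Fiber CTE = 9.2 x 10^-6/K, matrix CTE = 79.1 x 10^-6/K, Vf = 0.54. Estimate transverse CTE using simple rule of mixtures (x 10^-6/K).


alpha_2 = alpha_f*Vf + alpha_m*(1-Vf) = 9.2*0.54 + 79.1*0.46 = 41.4 x 10^-6/K

41.4 x 10^-6/K


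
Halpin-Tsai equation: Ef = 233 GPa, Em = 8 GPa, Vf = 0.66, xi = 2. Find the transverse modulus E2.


eta = (Ef/Em - 1)/(Ef/Em + xi) = (29.125 - 1)/(29.125 + 2) = 0.9036
E2 = Em*(1+xi*eta*Vf)/(1-eta*Vf) = 43.46 GPa

43.46 GPa


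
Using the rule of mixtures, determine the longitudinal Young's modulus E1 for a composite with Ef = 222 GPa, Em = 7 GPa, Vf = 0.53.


E1 = Ef*Vf + Em*(1-Vf) = 222*0.53 + 7*0.47 = 120.95 GPa

120.95 GPa


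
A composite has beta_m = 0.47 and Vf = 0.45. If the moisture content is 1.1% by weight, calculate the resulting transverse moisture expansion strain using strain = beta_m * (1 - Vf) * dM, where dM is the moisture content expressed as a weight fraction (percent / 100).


dM = 1.1/100 = 0.011
strain = beta_m * (1-Vf) * dM = 0.47 * 0.55 * 0.011 = 0.0028435

0.0028435


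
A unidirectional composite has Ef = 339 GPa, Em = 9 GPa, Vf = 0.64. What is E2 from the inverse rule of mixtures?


1/E2 = Vf/Ef + (1-Vf)/Em = 0.64/339 + 0.36/9
E2 = 23.87 GPa

23.87 GPa


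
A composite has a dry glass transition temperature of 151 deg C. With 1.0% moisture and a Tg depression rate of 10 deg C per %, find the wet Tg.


Tg_wet = Tg_dry - k*moisture = 151 - 10*1.0 = 141.0 deg C

141.0 deg C


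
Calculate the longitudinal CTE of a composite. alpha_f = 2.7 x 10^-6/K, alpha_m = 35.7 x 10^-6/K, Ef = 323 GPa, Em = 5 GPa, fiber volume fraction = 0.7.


E1 = Ef*Vf + Em*(1-Vf) = 227.6
alpha_1 = (alpha_f*Ef*Vf + alpha_m*Em*(1-Vf))/E1 = 2.92 x 10^-6/K

2.92 x 10^-6/K


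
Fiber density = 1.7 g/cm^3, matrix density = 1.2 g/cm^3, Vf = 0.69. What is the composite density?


rho_c = rho_f*Vf + rho_m*(1-Vf) = 1.7*0.69 + 1.2*0.31 = 1.545 g/cm^3

1.545 g/cm^3


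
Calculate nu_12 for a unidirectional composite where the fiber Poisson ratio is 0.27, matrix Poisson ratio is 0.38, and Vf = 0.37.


nu_12 = nu_f*Vf + nu_m*(1-Vf) = 0.27*0.37 + 0.38*0.63 = 0.3393

0.3393


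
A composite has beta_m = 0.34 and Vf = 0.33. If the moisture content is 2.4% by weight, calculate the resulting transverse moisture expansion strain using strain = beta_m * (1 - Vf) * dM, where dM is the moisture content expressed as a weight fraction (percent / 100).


dM = 2.4/100 = 0.024
strain = beta_m * (1-Vf) * dM = 0.34 * 0.67 * 0.024 = 0.0054672

0.0054672


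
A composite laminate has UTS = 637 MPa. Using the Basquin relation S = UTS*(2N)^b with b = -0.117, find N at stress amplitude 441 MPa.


N = 0.5 * (S/UTS)^(1/b) = 0.5 * (441/637)^(1/-0.117) = 11.5860 cycles

11.5860 cycles


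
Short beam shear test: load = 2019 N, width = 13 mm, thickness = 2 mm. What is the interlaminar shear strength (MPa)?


ILSS = 3F/(4bh) = 3*2019/(4*13*2) = 58.24 MPa

58.24 MPa


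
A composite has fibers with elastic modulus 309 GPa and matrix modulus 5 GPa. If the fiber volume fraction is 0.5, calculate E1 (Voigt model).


E1 = Ef*Vf + Em*(1-Vf) = 309*0.5 + 5*0.5 = 157.0 GPa

157.0 GPa


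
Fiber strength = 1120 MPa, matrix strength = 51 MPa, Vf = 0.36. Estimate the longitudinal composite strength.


sigma_1 = sigma_f*Vf + sigma_m*(1-Vf) = 1120*0.36 + 51*0.64 = 435.8 MPa

435.8 MPa


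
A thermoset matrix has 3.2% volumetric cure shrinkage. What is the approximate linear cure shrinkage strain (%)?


Linear shrinkage ≈ vol_shrink/3 = 3.2/3 = 1.067%

1.067%


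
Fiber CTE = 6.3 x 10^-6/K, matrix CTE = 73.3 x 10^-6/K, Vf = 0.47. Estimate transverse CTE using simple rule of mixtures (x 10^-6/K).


alpha_2 = alpha_f*Vf + alpha_m*(1-Vf) = 6.3*0.47 + 73.3*0.53 = 41.8 x 10^-6/K

41.8 x 10^-6/K


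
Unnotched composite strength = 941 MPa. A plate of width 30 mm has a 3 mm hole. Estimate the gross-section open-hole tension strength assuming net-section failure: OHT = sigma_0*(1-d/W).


OHT = sigma_0*(1-d/W) = 941*(1-3/30) = 846.9 MPa

846.9 MPa


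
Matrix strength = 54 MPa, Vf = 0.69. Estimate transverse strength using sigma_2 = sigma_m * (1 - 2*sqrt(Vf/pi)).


factor = 1 - 2*sqrt(0.69/pi) = 0.0627
sigma_2 = 54 * 0.0627 = 3.39 MPa

3.39 MPa


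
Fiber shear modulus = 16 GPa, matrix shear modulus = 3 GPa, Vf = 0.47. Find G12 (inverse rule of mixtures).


1/G12 = Vf/Gf + (1-Vf)/Gm = 0.47/16 + 0.53/3
G12 = 4.85 GPa

4.85 GPa


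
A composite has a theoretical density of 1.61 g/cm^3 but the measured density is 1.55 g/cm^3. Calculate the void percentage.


Void% = (rho_theo - rho_actual)/rho_theo * 100 = (1.61 - 1.55)/1.61 * 100 = 3.73%

3.73%


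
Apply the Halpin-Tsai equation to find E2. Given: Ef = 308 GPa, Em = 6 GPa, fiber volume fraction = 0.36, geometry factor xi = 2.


eta = (Ef/Em - 1)/(Ef/Em + xi) = (51.3333 - 1)/(51.3333 + 2) = 0.9438
E2 = Em*(1+xi*eta*Vf)/(1-eta*Vf) = 15.26 GPa

15.26 GPa


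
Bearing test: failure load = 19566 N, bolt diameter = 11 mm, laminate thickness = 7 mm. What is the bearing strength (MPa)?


sigma_br = F/(d*h) = 19566/(11*7) = 254.1 MPa

254.1 MPa


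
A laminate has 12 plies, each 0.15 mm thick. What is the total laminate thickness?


h = n * t_ply = 12 * 0.15 = 1.8 mm

1.8 mm


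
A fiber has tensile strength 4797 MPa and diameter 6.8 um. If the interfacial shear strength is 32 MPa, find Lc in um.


Lc = sigma_f * d / (2 * tau_i) = 4797 * 6.8 / (2 * 32) = 509.7 um

509.7 um


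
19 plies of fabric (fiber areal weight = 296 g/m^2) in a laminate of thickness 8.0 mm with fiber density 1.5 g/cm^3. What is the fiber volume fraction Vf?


Vf = n * FAW / (rho_f * h * 1000) = 19 * 296 / (1.5 * 8.0 * 1000) = 0.4687

0.4687


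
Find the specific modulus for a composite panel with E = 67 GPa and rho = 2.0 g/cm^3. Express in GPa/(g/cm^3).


Specific stiffness = E/rho = 67/2.0 = 33.5 GPa/(g/cm^3)

33.5 GPa/(g/cm^3)


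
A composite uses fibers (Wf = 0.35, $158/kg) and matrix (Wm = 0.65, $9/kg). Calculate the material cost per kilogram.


Cost = cost_f*Wf + cost_m*Wm = 158*0.35 + 9*0.65 = $61.15/kg

$61.15/kg


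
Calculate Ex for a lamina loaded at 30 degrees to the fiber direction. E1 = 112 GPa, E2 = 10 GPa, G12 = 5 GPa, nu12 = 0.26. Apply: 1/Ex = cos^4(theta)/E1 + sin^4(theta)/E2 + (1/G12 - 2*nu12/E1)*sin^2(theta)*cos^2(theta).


cos^4(30) = 0.5625, sin^4(30) = 0.0625, sin^2(30)*cos^2(30) = 0.1875
1/G12 - 2*nu12/E1 = 1/5 - 2*0.26/112 = 0.195357 GPa^-1
1/Ex = 0.5625/112 + 0.0625/10 + 0.195357*0.1875 = 0.0479018 GPa^-1
Ex = 20.88 GPa

20.88 GPa


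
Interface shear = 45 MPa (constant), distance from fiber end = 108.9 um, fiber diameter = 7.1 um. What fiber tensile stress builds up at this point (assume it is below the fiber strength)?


Force balance: sigma_f * (pi*d^2/4) = tau * (pi*d) * x  ->  sigma_f = 4 * tau * x / d
sigma_f = 4 * 45 * 108.9 / 7.1 = 2760.8 MPa

2760.8 MPa


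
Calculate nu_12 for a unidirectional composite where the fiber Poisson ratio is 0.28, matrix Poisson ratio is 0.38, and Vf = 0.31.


nu_12 = nu_f*Vf + nu_m*(1-Vf) = 0.28*0.31 + 0.38*0.69 = 0.349

0.349


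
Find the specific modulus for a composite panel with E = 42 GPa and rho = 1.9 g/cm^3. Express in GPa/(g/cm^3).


Specific stiffness = E/rho = 42/1.9 = 22.1 GPa/(g/cm^3)

22.1 GPa/(g/cm^3)


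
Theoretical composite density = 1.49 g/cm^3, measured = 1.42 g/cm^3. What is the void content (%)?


Void% = (rho_theo - rho_actual)/rho_theo * 100 = (1.49 - 1.42)/1.49 * 100 = 4.7%

4.7%


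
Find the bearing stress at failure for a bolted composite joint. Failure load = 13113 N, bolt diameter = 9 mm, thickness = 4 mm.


sigma_br = F/(d*h) = 13113/(9*4) = 364.3 MPa

364.3 MPa


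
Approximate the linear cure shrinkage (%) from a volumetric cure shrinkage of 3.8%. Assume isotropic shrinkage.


Linear shrinkage ≈ vol_shrink/3 = 3.8/3 = 1.267%

1.267%


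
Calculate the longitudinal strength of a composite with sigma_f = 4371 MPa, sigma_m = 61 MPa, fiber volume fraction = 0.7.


sigma_1 = sigma_f*Vf + sigma_m*(1-Vf) = 4371*0.7 + 61*0.3 = 3078.0 MPa

3078.0 MPa


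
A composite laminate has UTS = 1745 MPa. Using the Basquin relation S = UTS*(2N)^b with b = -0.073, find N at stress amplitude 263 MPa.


N = 0.5 * (S/UTS)^(1/b) = 0.5 * (263/1745)^(1/-0.073) = 9.0583e+10 cycles

9.0583e+10 cycles


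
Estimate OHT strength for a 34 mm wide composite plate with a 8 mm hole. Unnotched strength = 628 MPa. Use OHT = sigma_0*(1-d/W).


OHT = sigma_0*(1-d/W) = 628*(1-8/34) = 480.2 MPa

480.2 MPa


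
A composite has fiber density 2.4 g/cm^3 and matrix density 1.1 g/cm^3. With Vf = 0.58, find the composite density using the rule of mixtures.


rho_c = rho_f*Vf + rho_m*(1-Vf) = 2.4*0.58 + 1.1*0.42 = 1.854 g/cm^3

1.854 g/cm^3


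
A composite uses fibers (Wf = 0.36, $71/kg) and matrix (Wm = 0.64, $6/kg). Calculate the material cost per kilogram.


Cost = cost_f*Wf + cost_m*Wm = 71*0.36 + 6*0.64 = $29.4/kg

$29.4/kg


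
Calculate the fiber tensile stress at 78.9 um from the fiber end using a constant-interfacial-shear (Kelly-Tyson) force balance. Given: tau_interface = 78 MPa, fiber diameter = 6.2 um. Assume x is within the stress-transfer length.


Force balance: sigma_f * (pi*d^2/4) = tau * (pi*d) * x  ->  sigma_f = 4 * tau * x / d
sigma_f = 4 * 78 * 78.9 / 6.2 = 3970.5 MPa

3970.5 MPa


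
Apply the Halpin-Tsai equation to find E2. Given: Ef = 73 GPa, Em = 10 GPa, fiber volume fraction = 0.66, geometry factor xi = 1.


eta = (Ef/Em - 1)/(Ef/Em + xi) = (7.3 - 1)/(7.3 + 1) = 0.759
E2 = Em*(1+xi*eta*Vf)/(1-eta*Vf) = 30.08 GPa

30.08 GPa


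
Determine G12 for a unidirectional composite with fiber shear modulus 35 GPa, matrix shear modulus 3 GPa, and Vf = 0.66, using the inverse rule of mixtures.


1/G12 = Vf/Gf + (1-Vf)/Gm = 0.66/35 + 0.34/3
G12 = 7.56 GPa

7.56 GPa


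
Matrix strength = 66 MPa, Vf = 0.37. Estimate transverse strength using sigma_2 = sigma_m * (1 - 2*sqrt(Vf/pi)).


factor = 1 - 2*sqrt(0.37/pi) = 0.3136
sigma_2 = 66 * 0.3136 = 20.7 MPa

20.7 MPa


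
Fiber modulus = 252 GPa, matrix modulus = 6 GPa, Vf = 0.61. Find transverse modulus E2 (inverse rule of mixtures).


1/E2 = Vf/Ef + (1-Vf)/Em = 0.61/252 + 0.39/6
E2 = 14.83 GPa

14.83 GPa


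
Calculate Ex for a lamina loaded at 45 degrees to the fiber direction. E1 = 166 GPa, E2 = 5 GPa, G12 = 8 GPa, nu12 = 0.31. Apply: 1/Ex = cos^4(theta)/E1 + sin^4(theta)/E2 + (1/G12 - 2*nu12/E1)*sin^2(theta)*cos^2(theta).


cos^4(45) = 0.25, sin^4(45) = 0.25, sin^2(45)*cos^2(45) = 0.25
1/G12 - 2*nu12/E1 = 1/8 - 2*0.31/166 = 0.121265 GPa^-1
1/Ex = 0.25/166 + 0.25/5 + 0.121265*0.25 = 0.0818223 GPa^-1
Ex = 12.22 GPa

12.22 GPa


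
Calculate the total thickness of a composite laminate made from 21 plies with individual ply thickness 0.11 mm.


h = n * t_ply = 21 * 0.11 = 2.31 mm

2.31 mm


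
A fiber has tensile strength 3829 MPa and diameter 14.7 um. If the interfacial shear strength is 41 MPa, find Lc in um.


Lc = sigma_f * d / (2 * tau_i) = 3829 * 14.7 / (2 * 41) = 686.4 um

686.4 um


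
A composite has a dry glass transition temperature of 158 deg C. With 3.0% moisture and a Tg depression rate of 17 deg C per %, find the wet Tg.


Tg_wet = Tg_dry - k*moisture = 158 - 17*3.0 = 107.0 deg C

107.0 deg C


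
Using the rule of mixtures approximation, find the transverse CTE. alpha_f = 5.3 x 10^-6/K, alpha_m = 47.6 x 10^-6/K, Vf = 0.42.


alpha_2 = alpha_f*Vf + alpha_m*(1-Vf) = 5.3*0.42 + 47.6*0.58 = 29.8 x 10^-6/K

29.8 x 10^-6/K


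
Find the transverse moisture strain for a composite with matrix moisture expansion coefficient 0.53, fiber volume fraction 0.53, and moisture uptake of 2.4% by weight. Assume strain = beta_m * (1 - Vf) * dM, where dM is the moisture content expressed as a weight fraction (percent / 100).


dM = 2.4/100 = 0.024
strain = beta_m * (1-Vf) * dM = 0.53 * 0.47 * 0.024 = 0.0059784

0.0059784


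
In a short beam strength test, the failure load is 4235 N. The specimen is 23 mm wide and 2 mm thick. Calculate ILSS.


ILSS = 3F/(4bh) = 3*4235/(4*23*2) = 69.05 MPa

69.05 MPa


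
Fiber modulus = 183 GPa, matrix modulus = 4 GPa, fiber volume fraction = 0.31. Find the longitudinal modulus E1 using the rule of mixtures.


E1 = Ef*Vf + Em*(1-Vf) = 183*0.31 + 4*0.69 = 59.49 GPa

59.49 GPa


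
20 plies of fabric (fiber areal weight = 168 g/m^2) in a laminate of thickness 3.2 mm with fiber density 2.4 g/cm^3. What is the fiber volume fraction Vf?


Vf = n * FAW / (rho_f * h * 1000) = 20 * 168 / (2.4 * 3.2 * 1000) = 0.4375

0.4375


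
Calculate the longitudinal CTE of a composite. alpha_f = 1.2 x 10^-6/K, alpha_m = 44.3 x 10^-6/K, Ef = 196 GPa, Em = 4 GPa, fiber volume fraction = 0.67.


E1 = Ef*Vf + Em*(1-Vf) = 132.64
alpha_1 = (alpha_f*Ef*Vf + alpha_m*Em*(1-Vf))/E1 = 1.63 x 10^-6/K

1.63 x 10^-6/K


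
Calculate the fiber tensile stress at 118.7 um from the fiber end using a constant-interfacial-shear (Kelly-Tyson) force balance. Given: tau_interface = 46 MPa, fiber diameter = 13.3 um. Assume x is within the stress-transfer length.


Force balance: sigma_f * (pi*d^2/4) = tau * (pi*d) * x  ->  sigma_f = 4 * tau * x / d
sigma_f = 4 * 46 * 118.7 / 13.3 = 1642.2 MPa

1642.2 MPa


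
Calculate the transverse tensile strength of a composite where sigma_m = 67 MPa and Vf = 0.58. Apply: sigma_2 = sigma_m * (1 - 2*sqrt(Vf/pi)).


factor = 1 - 2*sqrt(0.58/pi) = 0.1407
sigma_2 = 67 * 0.1407 = 9.42 MPa

9.42 MPa


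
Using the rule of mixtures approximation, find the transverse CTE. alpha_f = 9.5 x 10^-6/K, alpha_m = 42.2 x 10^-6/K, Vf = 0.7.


alpha_2 = alpha_f*Vf + alpha_m*(1-Vf) = 9.5*0.7 + 42.2*0.3 = 19.3 x 10^-6/K

19.3 x 10^-6/K


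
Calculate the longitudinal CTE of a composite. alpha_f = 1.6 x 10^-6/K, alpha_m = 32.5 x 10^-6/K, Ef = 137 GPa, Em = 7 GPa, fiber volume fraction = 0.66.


E1 = Ef*Vf + Em*(1-Vf) = 92.8
alpha_1 = (alpha_f*Ef*Vf + alpha_m*Em*(1-Vf))/E1 = 2.39 x 10^-6/K

2.39 x 10^-6/K


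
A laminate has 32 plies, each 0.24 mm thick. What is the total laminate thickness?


h = n * t_ply = 32 * 0.24 = 7.68 mm

7.68 mm


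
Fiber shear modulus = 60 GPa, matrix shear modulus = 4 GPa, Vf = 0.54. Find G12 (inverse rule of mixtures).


1/G12 = Vf/Gf + (1-Vf)/Gm = 0.54/60 + 0.46/4
G12 = 8.06 GPa

8.06 GPa


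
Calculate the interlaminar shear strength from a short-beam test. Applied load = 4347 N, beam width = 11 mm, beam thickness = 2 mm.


ILSS = 3F/(4bh) = 3*4347/(4*11*2) = 148.19 MPa

148.19 MPa


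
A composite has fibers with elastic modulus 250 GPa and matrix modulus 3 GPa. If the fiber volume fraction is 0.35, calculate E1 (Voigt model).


E1 = Ef*Vf + Em*(1-Vf) = 250*0.35 + 3*0.65 = 89.45 GPa

89.45 GPa


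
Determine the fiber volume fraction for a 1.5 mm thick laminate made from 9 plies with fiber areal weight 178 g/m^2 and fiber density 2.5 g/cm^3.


Vf = n * FAW / (rho_f * h * 1000) = 9 * 178 / (2.5 * 1.5 * 1000) = 0.4272

0.4272


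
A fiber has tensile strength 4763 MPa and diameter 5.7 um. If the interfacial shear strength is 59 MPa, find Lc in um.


Lc = sigma_f * d / (2 * tau_i) = 4763 * 5.7 / (2 * 59) = 230.1 um

230.1 um


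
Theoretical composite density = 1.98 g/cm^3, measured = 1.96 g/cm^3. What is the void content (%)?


Void% = (rho_theo - rho_actual)/rho_theo * 100 = (1.98 - 1.96)/1.98 * 100 = 1.01%

1.01%


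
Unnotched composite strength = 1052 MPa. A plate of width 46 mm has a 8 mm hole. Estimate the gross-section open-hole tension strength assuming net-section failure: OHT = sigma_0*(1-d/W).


OHT = sigma_0*(1-d/W) = 1052*(1-8/46) = 869.0 MPa

869.0 MPa


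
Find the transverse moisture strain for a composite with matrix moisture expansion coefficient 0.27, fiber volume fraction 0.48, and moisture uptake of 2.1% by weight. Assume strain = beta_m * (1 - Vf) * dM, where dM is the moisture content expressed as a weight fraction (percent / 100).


dM = 2.1/100 = 0.021
strain = beta_m * (1-Vf) * dM = 0.27 * 0.52 * 0.021 = 0.0029484

0.0029484


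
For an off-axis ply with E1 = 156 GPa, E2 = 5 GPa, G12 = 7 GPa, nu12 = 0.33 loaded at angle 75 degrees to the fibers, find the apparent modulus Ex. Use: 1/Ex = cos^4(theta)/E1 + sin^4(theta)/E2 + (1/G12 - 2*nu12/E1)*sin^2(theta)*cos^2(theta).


cos^4(75) = 0.004487, sin^4(75) = 0.870513, sin^2(75)*cos^2(75) = 0.0625
1/G12 - 2*nu12/E1 = 1/7 - 2*0.33/156 = 0.138626 GPa^-1
1/Ex = 0.004487/156 + 0.870513/5 + 0.138626*0.0625 = 0.1827955 GPa^-1
Ex = 5.47 GPa

5.47 GPa


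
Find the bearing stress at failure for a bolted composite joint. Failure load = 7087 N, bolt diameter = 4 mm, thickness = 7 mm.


sigma_br = F/(d*h) = 7087/(4*7) = 253.1 MPa

253.1 MPa


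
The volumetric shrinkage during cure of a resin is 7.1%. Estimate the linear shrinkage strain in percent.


Linear shrinkage ≈ vol_shrink/3 = 7.1/3 = 2.367%

2.367%


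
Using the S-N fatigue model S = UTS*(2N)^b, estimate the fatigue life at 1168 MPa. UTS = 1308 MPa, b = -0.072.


N = 0.5 * (S/UTS)^(1/b) = 0.5 * (1168/1308)^(1/-0.072) = 2.4089 cycles

2.4089 cycles


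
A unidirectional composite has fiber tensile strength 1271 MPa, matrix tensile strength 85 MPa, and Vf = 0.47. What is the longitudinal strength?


sigma_1 = sigma_f*Vf + sigma_m*(1-Vf) = 1271*0.47 + 85*0.53 = 642.4 MPa

642.4 MPa


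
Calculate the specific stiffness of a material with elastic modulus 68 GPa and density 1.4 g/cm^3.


Specific stiffness = E/rho = 68/1.4 = 48.6 GPa/(g/cm^3)

48.6 GPa/(g/cm^3)


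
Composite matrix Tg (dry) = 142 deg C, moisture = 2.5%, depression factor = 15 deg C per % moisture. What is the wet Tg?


Tg_wet = Tg_dry - k*moisture = 142 - 15*2.5 = 104.5 deg C

104.5 deg C


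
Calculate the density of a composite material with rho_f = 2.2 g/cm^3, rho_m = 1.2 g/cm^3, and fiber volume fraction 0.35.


rho_c = rho_f*Vf + rho_m*(1-Vf) = 2.2*0.35 + 1.2*0.65 = 1.55 g/cm^3

1.55 g/cm^3


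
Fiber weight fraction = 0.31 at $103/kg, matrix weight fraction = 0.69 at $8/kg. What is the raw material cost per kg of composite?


Cost = cost_f*Wf + cost_m*Wm = 103*0.31 + 8*0.69 = $37.45/kg

$37.45/kg


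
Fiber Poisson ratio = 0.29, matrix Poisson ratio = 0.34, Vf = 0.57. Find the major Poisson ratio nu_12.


nu_12 = nu_f*Vf + nu_m*(1-Vf) = 0.29*0.57 + 0.34*0.43 = 0.3115

0.3115


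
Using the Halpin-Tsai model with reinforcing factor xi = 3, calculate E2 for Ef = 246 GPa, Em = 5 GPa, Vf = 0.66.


eta = (Ef/Em - 1)/(Ef/Em + xi) = (49.2 - 1)/(49.2 + 3) = 0.9234
E2 = Em*(1+xi*eta*Vf)/(1-eta*Vf) = 36.21 GPa

36.21 GPa


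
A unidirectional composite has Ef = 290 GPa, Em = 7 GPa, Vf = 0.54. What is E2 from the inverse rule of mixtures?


1/E2 = Vf/Ef + (1-Vf)/Em = 0.54/290 + 0.46/7
E2 = 14.8 GPa

14.8 GPa


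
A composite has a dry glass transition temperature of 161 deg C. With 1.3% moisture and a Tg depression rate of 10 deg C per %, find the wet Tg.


Tg_wet = Tg_dry - k*moisture = 161 - 10*1.3 = 148.0 deg C

148.0 deg C


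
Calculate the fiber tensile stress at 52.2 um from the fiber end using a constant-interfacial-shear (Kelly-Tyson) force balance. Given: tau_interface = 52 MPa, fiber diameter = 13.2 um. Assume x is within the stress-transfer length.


Force balance: sigma_f * (pi*d^2/4) = tau * (pi*d) * x  ->  sigma_f = 4 * tau * x / d
sigma_f = 4 * 52 * 52.2 / 13.2 = 822.5 MPa

822.5 MPa


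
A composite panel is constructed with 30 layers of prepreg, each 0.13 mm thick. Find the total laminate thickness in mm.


h = n * t_ply = 30 * 0.13 = 3.9 mm

3.9 mm


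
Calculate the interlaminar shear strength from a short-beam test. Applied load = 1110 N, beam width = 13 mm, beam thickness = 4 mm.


ILSS = 3F/(4bh) = 3*1110/(4*13*4) = 16.01 MPa

16.01 MPa


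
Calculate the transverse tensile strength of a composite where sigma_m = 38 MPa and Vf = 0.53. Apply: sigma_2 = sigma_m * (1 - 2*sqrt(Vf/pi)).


factor = 1 - 2*sqrt(0.53/pi) = 0.1785
sigma_2 = 38 * 0.1785 = 6.78 MPa

6.78 MPa


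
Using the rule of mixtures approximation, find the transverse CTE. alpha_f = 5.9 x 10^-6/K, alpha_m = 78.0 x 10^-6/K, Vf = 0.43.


alpha_2 = alpha_f*Vf + alpha_m*(1-Vf) = 5.9*0.43 + 78.0*0.57 = 47.0 x 10^-6/K

47.0 x 10^-6/K


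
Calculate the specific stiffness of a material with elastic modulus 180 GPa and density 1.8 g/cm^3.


Specific stiffness = E/rho = 180/1.8 = 100.0 GPa/(g/cm^3)

100.0 GPa/(g/cm^3)


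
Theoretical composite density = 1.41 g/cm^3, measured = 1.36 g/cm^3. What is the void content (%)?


Void% = (rho_theo - rho_actual)/rho_theo * 100 = (1.41 - 1.36)/1.41 * 100 = 3.55%

3.55%


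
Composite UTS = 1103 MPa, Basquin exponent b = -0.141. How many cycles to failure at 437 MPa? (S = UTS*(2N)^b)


N = 0.5 * (S/UTS)^(1/b) = 0.5 * (437/1103)^(1/-0.141) = 355.3866 cycles

355.3866 cycles


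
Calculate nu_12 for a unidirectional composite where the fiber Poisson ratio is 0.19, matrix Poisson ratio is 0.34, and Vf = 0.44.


nu_12 = nu_f*Vf + nu_m*(1-Vf) = 0.19*0.44 + 0.34*0.56 = 0.274

0.274


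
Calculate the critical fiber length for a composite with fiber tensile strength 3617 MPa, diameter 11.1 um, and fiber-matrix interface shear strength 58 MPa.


Lc = sigma_f * d / (2 * tau_i) = 3617 * 11.1 / (2 * 58) = 346.1 um

346.1 um


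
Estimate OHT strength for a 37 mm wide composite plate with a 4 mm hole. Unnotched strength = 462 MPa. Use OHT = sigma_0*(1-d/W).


OHT = sigma_0*(1-d/W) = 462*(1-4/37) = 412.1 MPa

412.1 MPa


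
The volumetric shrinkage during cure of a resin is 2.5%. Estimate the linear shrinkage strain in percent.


Linear shrinkage ≈ vol_shrink/3 = 2.5/3 = 0.833%

0.833%


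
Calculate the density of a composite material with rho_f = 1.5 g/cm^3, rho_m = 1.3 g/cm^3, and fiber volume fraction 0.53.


rho_c = rho_f*Vf + rho_m*(1-Vf) = 1.5*0.53 + 1.3*0.47 = 1.406 g/cm^3

1.406 g/cm^3


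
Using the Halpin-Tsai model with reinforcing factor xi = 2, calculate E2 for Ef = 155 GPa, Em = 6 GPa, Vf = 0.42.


eta = (Ef/Em - 1)/(Ef/Em + xi) = (25.8333 - 1)/(25.8333 + 2) = 0.8922
E2 = Em*(1+xi*eta*Vf)/(1-eta*Vf) = 16.79 GPa

16.79 GPa


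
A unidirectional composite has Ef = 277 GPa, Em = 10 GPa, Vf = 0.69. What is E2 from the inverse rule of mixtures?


1/E2 = Vf/Ef + (1-Vf)/Em = 0.69/277 + 0.31/10
E2 = 29.86 GPa

29.86 GPa


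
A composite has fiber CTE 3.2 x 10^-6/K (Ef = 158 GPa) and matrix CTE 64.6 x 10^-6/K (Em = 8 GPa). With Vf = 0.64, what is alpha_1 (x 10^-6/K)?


E1 = Ef*Vf + Em*(1-Vf) = 104.0
alpha_1 = (alpha_f*Ef*Vf + alpha_m*Em*(1-Vf))/E1 = 4.9 x 10^-6/K

4.9 x 10^-6/K


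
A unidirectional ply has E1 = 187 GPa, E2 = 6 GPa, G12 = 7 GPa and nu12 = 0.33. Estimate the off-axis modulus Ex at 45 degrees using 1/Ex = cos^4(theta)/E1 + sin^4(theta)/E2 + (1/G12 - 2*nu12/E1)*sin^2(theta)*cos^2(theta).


cos^4(45) = 0.25, sin^4(45) = 0.25, sin^2(45)*cos^2(45) = 0.25
1/G12 - 2*nu12/E1 = 1/7 - 2*0.33/187 = 0.139328 GPa^-1
1/Ex = 0.25/187 + 0.25/6 + 0.139328*0.25 = 0.0778355 GPa^-1
Ex = 12.85 GPa

12.85 GPa


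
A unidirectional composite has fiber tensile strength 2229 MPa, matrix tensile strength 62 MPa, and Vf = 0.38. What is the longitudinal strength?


sigma_1 = sigma_f*Vf + sigma_m*(1-Vf) = 2229*0.38 + 62*0.62 = 885.5 MPa

885.5 MPa


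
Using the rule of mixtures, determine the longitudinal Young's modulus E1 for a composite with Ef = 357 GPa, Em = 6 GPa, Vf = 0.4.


E1 = Ef*Vf + Em*(1-Vf) = 357*0.4 + 6*0.6 = 146.4 GPa

146.4 GPa


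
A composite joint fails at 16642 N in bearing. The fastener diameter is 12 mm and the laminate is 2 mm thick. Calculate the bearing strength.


sigma_br = F/(d*h) = 16642/(12*2) = 693.4 MPa

693.4 MPa


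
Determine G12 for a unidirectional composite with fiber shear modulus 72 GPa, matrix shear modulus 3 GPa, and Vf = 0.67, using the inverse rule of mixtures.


1/G12 = Vf/Gf + (1-Vf)/Gm = 0.67/72 + 0.33/3
G12 = 8.38 GPa

8.38 GPa


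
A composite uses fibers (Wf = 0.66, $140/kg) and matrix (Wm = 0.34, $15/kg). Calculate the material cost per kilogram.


Cost = cost_f*Wf + cost_m*Wm = 140*0.66 + 15*0.34 = $97.5/kg

$97.5/kg


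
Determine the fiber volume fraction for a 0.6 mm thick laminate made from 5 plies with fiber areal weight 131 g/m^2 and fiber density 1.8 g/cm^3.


Vf = n * FAW / (rho_f * h * 1000) = 5 * 131 / (1.8 * 0.6 * 1000) = 0.6065

0.6065


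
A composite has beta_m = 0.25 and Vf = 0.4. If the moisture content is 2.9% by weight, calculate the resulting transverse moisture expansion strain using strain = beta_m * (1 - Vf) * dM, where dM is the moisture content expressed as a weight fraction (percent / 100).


dM = 2.9/100 = 0.029
strain = beta_m * (1-Vf) * dM = 0.25 * 0.6 * 0.029 = 0.00435

0.00435


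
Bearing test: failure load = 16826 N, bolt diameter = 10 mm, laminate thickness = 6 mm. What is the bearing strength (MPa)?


sigma_br = F/(d*h) = 16826/(10*6) = 280.4 MPa

280.4 MPa


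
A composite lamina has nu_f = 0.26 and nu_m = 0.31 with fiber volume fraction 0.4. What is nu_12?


nu_12 = nu_f*Vf + nu_m*(1-Vf) = 0.26*0.4 + 0.31*0.6 = 0.29

0.29


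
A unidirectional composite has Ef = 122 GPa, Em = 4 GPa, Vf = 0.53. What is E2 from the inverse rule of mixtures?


1/E2 = Vf/Ef + (1-Vf)/Em = 0.53/122 + 0.47/4
E2 = 8.21 GPa

8.21 GPa


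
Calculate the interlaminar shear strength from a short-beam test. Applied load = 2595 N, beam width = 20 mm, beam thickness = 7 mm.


ILSS = 3F/(4bh) = 3*2595/(4*20*7) = 13.9 MPa

13.9 MPa


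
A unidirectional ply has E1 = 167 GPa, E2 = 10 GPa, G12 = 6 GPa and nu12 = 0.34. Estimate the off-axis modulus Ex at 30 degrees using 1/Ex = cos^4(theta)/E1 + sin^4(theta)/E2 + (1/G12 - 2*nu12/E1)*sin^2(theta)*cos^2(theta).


cos^4(30) = 0.5625, sin^4(30) = 0.0625, sin^2(30)*cos^2(30) = 0.1875
1/G12 - 2*nu12/E1 = 1/6 - 2*0.34/167 = 0.162595 GPa^-1
1/Ex = 0.5625/167 + 0.0625/10 + 0.162595*0.1875 = 0.0401048 GPa^-1
Ex = 24.93 GPa

24.93 GPa


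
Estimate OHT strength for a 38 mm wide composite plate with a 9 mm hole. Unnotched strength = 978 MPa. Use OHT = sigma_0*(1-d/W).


OHT = sigma_0*(1-d/W) = 978*(1-9/38) = 746.4 MPa

746.4 MPa


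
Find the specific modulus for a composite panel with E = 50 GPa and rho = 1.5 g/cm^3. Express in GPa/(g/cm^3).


Specific stiffness = E/rho = 50/1.5 = 33.3 GPa/(g/cm^3)

33.3 GPa/(g/cm^3)


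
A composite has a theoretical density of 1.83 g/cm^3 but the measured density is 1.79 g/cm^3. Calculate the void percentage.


Void% = (rho_theo - rho_actual)/rho_theo * 100 = (1.83 - 1.79)/1.83 * 100 = 2.19%

2.19%


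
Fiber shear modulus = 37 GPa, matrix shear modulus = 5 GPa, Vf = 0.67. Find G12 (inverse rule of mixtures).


1/G12 = Vf/Gf + (1-Vf)/Gm = 0.67/37 + 0.33/5
G12 = 11.89 GPa

11.89 GPa


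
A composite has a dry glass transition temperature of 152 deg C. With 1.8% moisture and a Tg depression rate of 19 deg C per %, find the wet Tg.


Tg_wet = Tg_dry - k*moisture = 152 - 19*1.8 = 117.8 deg C

117.8 deg C


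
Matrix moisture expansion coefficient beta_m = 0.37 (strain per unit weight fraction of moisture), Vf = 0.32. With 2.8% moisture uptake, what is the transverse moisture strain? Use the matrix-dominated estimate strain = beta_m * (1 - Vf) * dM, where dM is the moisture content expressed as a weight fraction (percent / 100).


dM = 2.8/100 = 0.028
strain = beta_m * (1-Vf) * dM = 0.37 * 0.68 * 0.028 = 0.0070448

0.0070448


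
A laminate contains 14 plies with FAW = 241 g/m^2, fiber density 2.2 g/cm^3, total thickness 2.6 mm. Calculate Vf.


Vf = n * FAW / (rho_f * h * 1000) = 14 * 241 / (2.2 * 2.6 * 1000) = 0.5899

0.5899


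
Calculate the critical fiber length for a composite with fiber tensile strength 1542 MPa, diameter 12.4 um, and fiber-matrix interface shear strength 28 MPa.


Lc = sigma_f * d / (2 * tau_i) = 1542 * 12.4 / (2 * 28) = 341.4 um

341.4 um


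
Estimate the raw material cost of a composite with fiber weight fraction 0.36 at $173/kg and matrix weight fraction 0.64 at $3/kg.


Cost = cost_f*Wf + cost_m*Wm = 173*0.36 + 3*0.64 = $64.2/kg

$64.2/kg


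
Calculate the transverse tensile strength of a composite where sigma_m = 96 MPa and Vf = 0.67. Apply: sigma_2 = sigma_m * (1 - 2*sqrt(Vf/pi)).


factor = 1 - 2*sqrt(0.67/pi) = 0.0764
sigma_2 = 96 * 0.0764 = 7.33 MPa

7.33 MPa


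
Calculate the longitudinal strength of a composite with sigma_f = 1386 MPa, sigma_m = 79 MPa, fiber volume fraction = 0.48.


sigma_1 = sigma_f*Vf + sigma_m*(1-Vf) = 1386*0.48 + 79*0.52 = 706.4 MPa

706.4 MPa


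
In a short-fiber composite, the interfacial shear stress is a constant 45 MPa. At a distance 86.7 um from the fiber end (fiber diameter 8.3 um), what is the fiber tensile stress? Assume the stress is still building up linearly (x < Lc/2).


Force balance: sigma_f * (pi*d^2/4) = tau * (pi*d) * x  ->  sigma_f = 4 * tau * x / d
sigma_f = 4 * 45 * 86.7 / 8.3 = 1880.2 MPa

1880.2 MPa


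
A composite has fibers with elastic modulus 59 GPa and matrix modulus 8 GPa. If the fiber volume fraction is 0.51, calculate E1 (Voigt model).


E1 = Ef*Vf + Em*(1-Vf) = 59*0.51 + 8*0.49 = 34.01 GPa

34.01 GPa


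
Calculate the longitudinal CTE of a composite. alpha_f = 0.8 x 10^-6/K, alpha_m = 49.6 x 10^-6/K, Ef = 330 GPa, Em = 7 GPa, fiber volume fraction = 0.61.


E1 = Ef*Vf + Em*(1-Vf) = 204.03
alpha_1 = (alpha_f*Ef*Vf + alpha_m*Em*(1-Vf))/E1 = 1.45 x 10^-6/K

1.45 x 10^-6/K


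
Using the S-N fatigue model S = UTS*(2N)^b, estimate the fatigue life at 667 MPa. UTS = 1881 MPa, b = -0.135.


N = 0.5 * (S/UTS)^(1/b) = 0.5 * (667/1881)^(1/-0.135) = 1082.0596 cycles

1082.0596 cycles


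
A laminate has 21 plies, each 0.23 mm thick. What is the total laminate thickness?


h = n * t_ply = 21 * 0.23 = 4.83 mm

4.83 mm


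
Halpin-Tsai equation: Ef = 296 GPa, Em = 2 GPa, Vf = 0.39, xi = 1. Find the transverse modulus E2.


eta = (Ef/Em - 1)/(Ef/Em + xi) = (148.0 - 1)/(148.0 + 1) = 0.9866
E2 = Em*(1+xi*eta*Vf)/(1-eta*Vf) = 4.5 GPa

4.5 GPa


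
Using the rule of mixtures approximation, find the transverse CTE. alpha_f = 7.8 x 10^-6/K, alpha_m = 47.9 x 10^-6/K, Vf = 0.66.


alpha_2 = alpha_f*Vf + alpha_m*(1-Vf) = 7.8*0.66 + 47.9*0.34 = 21.4 x 10^-6/K

21.4 x 10^-6/K


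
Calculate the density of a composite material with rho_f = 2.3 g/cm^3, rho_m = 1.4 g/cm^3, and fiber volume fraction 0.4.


rho_c = rho_f*Vf + rho_m*(1-Vf) = 2.3*0.4 + 1.4*0.6 = 1.76 g/cm^3

1.76 g/cm^3


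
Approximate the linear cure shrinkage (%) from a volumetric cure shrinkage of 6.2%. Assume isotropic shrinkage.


Linear shrinkage ≈ vol_shrink/3 = 6.2/3 = 2.067%

2.067%


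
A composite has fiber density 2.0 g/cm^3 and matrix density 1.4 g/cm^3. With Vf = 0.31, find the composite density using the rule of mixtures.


rho_c = rho_f*Vf + rho_m*(1-Vf) = 2.0*0.31 + 1.4*0.69 = 1.586 g/cm^3

1.586 g/cm^3


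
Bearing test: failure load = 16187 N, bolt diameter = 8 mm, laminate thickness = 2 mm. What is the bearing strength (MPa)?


sigma_br = F/(d*h) = 16187/(8*2) = 1011.7 MPa

1011.7 MPa


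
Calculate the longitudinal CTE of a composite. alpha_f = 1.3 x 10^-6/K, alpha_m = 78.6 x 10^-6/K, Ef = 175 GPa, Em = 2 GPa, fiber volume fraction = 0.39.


E1 = Ef*Vf + Em*(1-Vf) = 69.47
alpha_1 = (alpha_f*Ef*Vf + alpha_m*Em*(1-Vf))/E1 = 2.66 x 10^-6/K

2.66 x 10^-6/K


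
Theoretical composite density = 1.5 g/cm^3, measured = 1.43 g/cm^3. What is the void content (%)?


Void% = (rho_theo - rho_actual)/rho_theo * 100 = (1.5 - 1.43)/1.5 * 100 = 4.67%

4.67%


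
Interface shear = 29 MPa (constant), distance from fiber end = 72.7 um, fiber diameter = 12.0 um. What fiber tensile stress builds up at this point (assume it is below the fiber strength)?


Force balance: sigma_f * (pi*d^2/4) = tau * (pi*d) * x  ->  sigma_f = 4 * tau * x / d
sigma_f = 4 * 29 * 72.7 / 12.0 = 702.8 MPa

702.8 MPa


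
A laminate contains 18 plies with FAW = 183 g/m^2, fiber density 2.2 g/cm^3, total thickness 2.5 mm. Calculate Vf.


Vf = n * FAW / (rho_f * h * 1000) = 18 * 183 / (2.2 * 2.5 * 1000) = 0.5989

0.5989


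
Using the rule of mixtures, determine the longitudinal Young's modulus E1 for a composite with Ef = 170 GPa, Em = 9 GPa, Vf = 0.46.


E1 = Ef*Vf + Em*(1-Vf) = 170*0.46 + 9*0.54 = 83.06 GPa

83.06 GPa


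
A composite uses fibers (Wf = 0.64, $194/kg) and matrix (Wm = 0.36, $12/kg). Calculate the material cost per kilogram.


Cost = cost_f*Wf + cost_m*Wm = 194*0.64 + 12*0.36 = $128.48/kg

$128.48/kg


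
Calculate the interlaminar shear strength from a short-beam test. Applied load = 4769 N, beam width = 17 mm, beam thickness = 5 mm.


ILSS = 3F/(4bh) = 3*4769/(4*17*5) = 42.08 MPa

42.08 MPa


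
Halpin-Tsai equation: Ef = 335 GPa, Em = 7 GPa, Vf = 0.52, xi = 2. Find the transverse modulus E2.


eta = (Ef/Em - 1)/(Ef/Em + xi) = (47.8571 - 1)/(47.8571 + 2) = 0.9398
E2 = Em*(1+xi*eta*Vf)/(1-eta*Vf) = 27.07 GPa

27.07 GPa


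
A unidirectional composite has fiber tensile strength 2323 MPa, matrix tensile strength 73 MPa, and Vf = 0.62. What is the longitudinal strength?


sigma_1 = sigma_f*Vf + sigma_m*(1-Vf) = 2323*0.62 + 73*0.38 = 1468.0 MPa

1468.0 MPa


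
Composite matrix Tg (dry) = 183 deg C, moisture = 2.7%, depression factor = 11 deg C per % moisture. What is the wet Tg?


Tg_wet = Tg_dry - k*moisture = 183 - 11*2.7 = 153.3 deg C

153.3 deg C


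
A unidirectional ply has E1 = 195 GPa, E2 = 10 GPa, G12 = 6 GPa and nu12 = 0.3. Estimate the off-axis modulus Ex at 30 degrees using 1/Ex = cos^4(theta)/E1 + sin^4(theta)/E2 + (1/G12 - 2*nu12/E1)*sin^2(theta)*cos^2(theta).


cos^4(30) = 0.5625, sin^4(30) = 0.0625, sin^2(30)*cos^2(30) = 0.1875
1/G12 - 2*nu12/E1 = 1/6 - 2*0.3/195 = 0.16359 GPa^-1
1/Ex = 0.5625/195 + 0.0625/10 + 0.16359*0.1875 = 0.0398077 GPa^-1
Ex = 25.12 GPa

25.12 GPa


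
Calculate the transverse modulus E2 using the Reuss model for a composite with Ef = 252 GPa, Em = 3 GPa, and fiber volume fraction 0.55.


1/E2 = Vf/Ef + (1-Vf)/Em = 0.55/252 + 0.45/3
E2 = 6.57 GPa

6.57 GPa


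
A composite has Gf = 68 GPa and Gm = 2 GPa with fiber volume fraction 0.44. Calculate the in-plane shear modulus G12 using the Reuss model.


1/G12 = Vf/Gf + (1-Vf)/Gm = 0.44/68 + 0.56/2
G12 = 3.49 GPa

3.49 GPa


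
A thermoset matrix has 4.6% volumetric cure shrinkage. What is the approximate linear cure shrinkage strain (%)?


Linear shrinkage ≈ vol_shrink/3 = 4.6/3 = 1.533%

1.533%


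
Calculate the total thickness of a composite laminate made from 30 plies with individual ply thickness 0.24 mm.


h = n * t_ply = 30 * 0.24 = 7.2 mm

7.2 mm


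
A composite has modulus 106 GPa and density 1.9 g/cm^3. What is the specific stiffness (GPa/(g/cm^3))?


Specific stiffness = E/rho = 106/1.9 = 55.8 GPa/(g/cm^3)

55.8 GPa/(g/cm^3)


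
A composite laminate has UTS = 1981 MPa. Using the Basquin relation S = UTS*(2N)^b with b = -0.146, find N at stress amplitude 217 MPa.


N = 0.5 * (S/UTS)^(1/b) = 0.5 * (217/1981)^(1/-0.146) = 1.8933e+06 cycles

1.8933e+06 cycles


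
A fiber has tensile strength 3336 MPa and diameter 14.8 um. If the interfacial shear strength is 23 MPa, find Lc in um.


Lc = sigma_f * d / (2 * tau_i) = 3336 * 14.8 / (2 * 23) = 1073.3 um

1073.3 um


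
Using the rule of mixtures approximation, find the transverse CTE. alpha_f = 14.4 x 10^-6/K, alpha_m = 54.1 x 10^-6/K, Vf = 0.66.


alpha_2 = alpha_f*Vf + alpha_m*(1-Vf) = 14.4*0.66 + 54.1*0.34 = 27.9 x 10^-6/K

27.9 x 10^-6/K


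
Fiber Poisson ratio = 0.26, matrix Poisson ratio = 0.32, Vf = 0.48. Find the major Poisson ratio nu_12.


nu_12 = nu_f*Vf + nu_m*(1-Vf) = 0.26*0.48 + 0.32*0.52 = 0.2912

0.2912


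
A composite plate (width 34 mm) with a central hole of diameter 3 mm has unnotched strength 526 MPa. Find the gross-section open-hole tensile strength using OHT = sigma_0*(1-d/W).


OHT = sigma_0*(1-d/W) = 526*(1-3/34) = 479.6 MPa

479.6 MPa


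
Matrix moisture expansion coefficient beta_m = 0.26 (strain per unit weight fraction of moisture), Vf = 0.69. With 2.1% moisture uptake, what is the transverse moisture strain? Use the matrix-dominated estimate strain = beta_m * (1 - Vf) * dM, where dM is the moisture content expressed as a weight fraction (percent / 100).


dM = 2.1/100 = 0.021
strain = beta_m * (1-Vf) * dM = 0.26 * 0.31 * 0.021 = 0.0016926

0.0016926


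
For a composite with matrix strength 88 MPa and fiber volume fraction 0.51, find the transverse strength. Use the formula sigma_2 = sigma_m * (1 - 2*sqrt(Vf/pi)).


factor = 1 - 2*sqrt(0.51/pi) = 0.1942
sigma_2 = 88 * 0.1942 = 17.09 MPa

17.09 MPa


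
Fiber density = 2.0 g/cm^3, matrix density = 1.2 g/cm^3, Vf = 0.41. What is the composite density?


rho_c = rho_f*Vf + rho_m*(1-Vf) = 2.0*0.41 + 1.2*0.59 = 1.528 g/cm^3

1.528 g/cm^3


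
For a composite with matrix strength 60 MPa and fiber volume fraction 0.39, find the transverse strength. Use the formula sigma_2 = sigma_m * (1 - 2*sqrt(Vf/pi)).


factor = 1 - 2*sqrt(0.39/pi) = 0.2953
sigma_2 = 60 * 0.2953 = 17.72 MPa

17.72 MPa


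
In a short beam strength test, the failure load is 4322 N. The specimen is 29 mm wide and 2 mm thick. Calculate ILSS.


ILSS = 3F/(4bh) = 3*4322/(4*29*2) = 55.89 MPa

55.89 MPa


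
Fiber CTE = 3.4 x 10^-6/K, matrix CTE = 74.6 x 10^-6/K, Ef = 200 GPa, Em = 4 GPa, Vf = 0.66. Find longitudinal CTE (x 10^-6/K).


E1 = Ef*Vf + Em*(1-Vf) = 133.36
alpha_1 = (alpha_f*Ef*Vf + alpha_m*Em*(1-Vf))/E1 = 4.13 x 10^-6/K

4.13 x 10^-6/K


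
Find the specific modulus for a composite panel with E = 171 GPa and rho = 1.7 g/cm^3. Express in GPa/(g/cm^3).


Specific stiffness = E/rho = 171/1.7 = 100.6 GPa/(g/cm^3)

100.6 GPa/(g/cm^3)


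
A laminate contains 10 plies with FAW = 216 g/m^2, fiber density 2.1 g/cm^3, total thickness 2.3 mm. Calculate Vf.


Vf = n * FAW / (rho_f * h * 1000) = 10 * 216 / (2.1 * 2.3 * 1000) = 0.4472

0.4472


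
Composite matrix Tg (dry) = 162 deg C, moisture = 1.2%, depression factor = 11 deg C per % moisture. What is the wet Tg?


Tg_wet = Tg_dry - k*moisture = 162 - 11*1.2 = 148.8 deg C

148.8 deg C


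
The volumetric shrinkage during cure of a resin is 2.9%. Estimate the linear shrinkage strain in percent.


Linear shrinkage ≈ vol_shrink/3 = 2.9/3 = 0.967%

0.967%


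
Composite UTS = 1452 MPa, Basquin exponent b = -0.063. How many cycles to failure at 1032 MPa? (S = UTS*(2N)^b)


N = 0.5 * (S/UTS)^(1/b) = 0.5 * (1032/1452)^(1/-0.063) = 112.9095 cycles

112.9095 cycles


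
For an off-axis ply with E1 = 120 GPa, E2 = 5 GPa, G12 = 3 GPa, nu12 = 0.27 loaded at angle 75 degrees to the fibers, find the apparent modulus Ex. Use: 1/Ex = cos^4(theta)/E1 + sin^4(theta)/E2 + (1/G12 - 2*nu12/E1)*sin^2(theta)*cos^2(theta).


cos^4(75) = 0.004487, sin^4(75) = 0.870513, sin^2(75)*cos^2(75) = 0.0625
1/G12 - 2*nu12/E1 = 1/3 - 2*0.27/120 = 0.328833 GPa^-1
1/Ex = 0.004487/120 + 0.870513/5 + 0.328833*0.0625 = 0.194692 GPa^-1
Ex = 5.14 GPa

5.14 GPa


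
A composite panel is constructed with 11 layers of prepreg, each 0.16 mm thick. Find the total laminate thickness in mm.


h = n * t_ply = 11 * 0.16 = 1.76 mm

1.76 mm


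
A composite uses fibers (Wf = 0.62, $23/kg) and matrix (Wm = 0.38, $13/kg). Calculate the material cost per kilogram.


Cost = cost_f*Wf + cost_m*Wm = 23*0.62 + 13*0.38 = $19.2/kg

$19.2/kg
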